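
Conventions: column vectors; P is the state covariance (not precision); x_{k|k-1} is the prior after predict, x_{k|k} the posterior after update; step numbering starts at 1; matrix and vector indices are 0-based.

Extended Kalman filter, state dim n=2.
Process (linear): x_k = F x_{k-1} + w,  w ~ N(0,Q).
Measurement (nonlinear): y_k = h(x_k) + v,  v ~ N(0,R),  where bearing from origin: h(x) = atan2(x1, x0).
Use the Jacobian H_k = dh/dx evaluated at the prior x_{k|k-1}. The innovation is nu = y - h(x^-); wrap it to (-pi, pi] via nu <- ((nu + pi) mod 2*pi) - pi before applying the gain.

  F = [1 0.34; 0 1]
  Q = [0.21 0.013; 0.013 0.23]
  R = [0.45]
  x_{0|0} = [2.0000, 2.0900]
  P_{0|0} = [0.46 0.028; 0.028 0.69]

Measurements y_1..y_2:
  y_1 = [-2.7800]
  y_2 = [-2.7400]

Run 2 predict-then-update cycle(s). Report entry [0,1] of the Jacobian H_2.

H_jac[0,1] = 0.1648

step 1: x^-=[2.7106, 2.0900]  P^-=[0.7688 0.2756; 0.2756 0.9200]  H_jac=[-0.1784 0.2314]  S=[0.5010]  K=[-0.1465; 0.3268]  nu=[2.8463]  x^+=[2.2936, 3.0201]  P^+=[0.7581 0.2996; 0.2996 0.8665]
step 2: x^-=[3.3205, 3.0201]  P^-=[1.2719 0.6072; 0.6072 1.0965]  H_jac=[-0.1499 0.1648]  S=[0.4784]  K=[-0.1894; 0.1875]  nu=[2.8051]  x^+=[2.7892, 3.5461]  P^+=[1.2548 0.6242; 0.6242 1.0797]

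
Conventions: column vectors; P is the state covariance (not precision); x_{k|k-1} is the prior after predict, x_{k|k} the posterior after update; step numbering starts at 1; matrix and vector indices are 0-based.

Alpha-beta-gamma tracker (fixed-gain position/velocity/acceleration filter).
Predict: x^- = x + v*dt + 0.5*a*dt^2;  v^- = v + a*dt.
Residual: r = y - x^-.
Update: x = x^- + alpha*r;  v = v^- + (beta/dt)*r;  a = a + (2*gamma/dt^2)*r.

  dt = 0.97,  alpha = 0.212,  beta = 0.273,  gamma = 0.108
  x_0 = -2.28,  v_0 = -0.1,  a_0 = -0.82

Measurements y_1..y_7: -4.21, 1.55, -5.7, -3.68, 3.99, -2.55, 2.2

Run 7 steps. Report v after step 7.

v_post = 4.9876

step 1: x_pred=-2.7628  r=-1.4472  x^+=-3.0696  v^+=-1.3027  a^+=-1.1522
step 2: x_pred=-4.8753  r=6.4253  x^+=-3.5131  v^+=-0.6120  a^+=0.3228
step 3: x_pred=-3.9549  r=-1.7451  x^+=-4.3249  v^+=-0.7901  a^+=-0.0778
step 4: x_pred=-5.1278  r=1.4478  x^+=-4.8209  v^+=-0.4580  a^+=0.2546
step 5: x_pred=-5.1454  r=9.1354  x^+=-3.2087  v^+=2.3600  a^+=2.3518
step 6: x_pred=0.1869  r=-2.7369  x^+=-0.3934  v^+=3.8709  a^+=1.7235
step 7: x_pred=4.1723  r=-1.9723  x^+=3.7541  v^+=4.9876  a^+=1.2707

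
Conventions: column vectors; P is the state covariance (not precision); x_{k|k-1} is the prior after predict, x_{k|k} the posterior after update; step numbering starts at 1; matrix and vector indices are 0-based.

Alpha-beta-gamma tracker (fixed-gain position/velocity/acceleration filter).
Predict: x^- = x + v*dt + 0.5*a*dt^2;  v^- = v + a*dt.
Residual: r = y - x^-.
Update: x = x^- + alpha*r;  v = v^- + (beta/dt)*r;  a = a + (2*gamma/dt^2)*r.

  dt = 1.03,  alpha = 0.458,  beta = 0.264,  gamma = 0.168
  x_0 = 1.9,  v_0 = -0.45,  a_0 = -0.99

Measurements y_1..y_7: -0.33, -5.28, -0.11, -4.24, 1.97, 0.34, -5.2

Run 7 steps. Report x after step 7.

step 1: x_pred=0.9114  r=-1.2414  x^+=0.3428  v^+=-1.7879  a^+=-1.3832
step 2: x_pred=-2.2324  r=-3.0476  x^+=-3.6282  v^+=-3.9937  a^+=-2.3484
step 3: x_pred=-8.9874  r=8.8774  x^+=-4.9215  v^+=-4.1371  a^+=0.4632
step 4: x_pred=-8.9370  r=4.6970  x^+=-6.7858  v^+=-2.4561  a^+=1.9508
step 5: x_pred=-8.2808  r=10.2508  x^+=-3.5859  v^+=2.1806  a^+=5.1974
step 6: x_pred=1.4170  r=-1.0770  x^+=0.9238  v^+=7.2578  a^+=4.8563
step 7: x_pred=10.9753  r=-16.1753  x^+=3.5670  v^+=8.1139  a^+=-0.2667

x_post = 3.5670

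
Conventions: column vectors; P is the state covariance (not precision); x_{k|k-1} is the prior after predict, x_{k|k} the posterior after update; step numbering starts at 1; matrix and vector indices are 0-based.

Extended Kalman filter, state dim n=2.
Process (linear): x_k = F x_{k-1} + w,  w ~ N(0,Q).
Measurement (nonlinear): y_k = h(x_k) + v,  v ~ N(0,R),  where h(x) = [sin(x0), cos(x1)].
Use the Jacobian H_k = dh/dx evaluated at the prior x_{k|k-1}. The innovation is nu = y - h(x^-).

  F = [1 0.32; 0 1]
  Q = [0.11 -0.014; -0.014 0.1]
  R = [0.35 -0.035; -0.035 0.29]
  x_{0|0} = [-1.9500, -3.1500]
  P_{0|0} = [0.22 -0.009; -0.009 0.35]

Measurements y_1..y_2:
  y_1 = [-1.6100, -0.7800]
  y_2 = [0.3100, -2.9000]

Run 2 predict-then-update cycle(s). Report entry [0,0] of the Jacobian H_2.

step 1: x^-=[-2.9580, -3.1500]  P^-=[0.3601 0.0890; 0.0890 0.4500]  H_jac=[-0.9832 0.0000; 0.0000 -0.0084]  S=[0.6981 -0.0343; -0.0343 0.2900]  K=[-0.5102 -0.0629; -0.1267 -0.0280]  nu=[-1.4274, 0.2200]  x^+=[-2.2435, -2.9753]  P^+=[0.1794 0.0441; 0.0441 0.4388]
step 2: x^-=[-3.1956, -2.9753]  P^-=[0.3626 0.1705; 0.1705 0.5388]  H_jac=[-0.9985 0.0000; 0.0000 0.1656]  S=[0.7115 -0.0632; -0.0632 0.3048]  K=[-0.5100 -0.0131; -0.2173 0.2476]  nu=[0.2560, -1.9138]  x^+=[-3.3011, -3.5048]  P^+=[0.1783 0.0849; 0.0849 0.4797]

H_jac[0,0] = -0.9985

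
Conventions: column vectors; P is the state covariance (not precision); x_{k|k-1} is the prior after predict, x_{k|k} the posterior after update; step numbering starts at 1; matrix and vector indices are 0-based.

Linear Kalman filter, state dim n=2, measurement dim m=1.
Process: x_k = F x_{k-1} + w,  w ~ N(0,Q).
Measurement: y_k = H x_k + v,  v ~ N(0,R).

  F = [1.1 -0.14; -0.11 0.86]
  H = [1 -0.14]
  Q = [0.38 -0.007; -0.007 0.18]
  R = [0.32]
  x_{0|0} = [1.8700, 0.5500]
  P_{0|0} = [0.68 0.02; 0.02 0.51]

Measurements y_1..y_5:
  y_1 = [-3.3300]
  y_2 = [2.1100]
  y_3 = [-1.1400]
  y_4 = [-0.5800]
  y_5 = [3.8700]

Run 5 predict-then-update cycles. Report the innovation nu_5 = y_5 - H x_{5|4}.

innov = [4.6015]

step 1: x^-=[1.9800, 0.2673]  P^-=[1.2066 -0.1315; -0.1315 0.5616]  S=[1.5745]  K=[0.7781; -0.1334]  nu=[-5.2726]  x^+=[-2.1225, 0.9708]  P^+=[0.2535 0.0320; 0.0320 0.5336]
step 2: x^-=[-2.4706, 1.0684]  P^-=[0.6873 -0.0711; -0.0711 0.5717]  S=[1.0384]  K=[0.6715; -0.1456]  nu=[4.7302]  x^+=[0.7055, 0.3797]  P^+=[0.2191 0.0304; 0.0304 0.5497]
step 3: x^-=[0.7229, 0.2490]  P^-=[0.6466 -0.0705; -0.0705 0.5834]  S=[0.9977]  K=[0.6579; -0.1525]  nu=[-1.8280]  x^+=[-0.4798, 0.5278]  P^+=[0.2147 0.0296; 0.0296 0.5602]
step 4: x^-=[-0.6017, 0.5067]  P^-=[0.6416 -0.0719; -0.0719 0.5913]  S=[0.9934]  K=[0.6561; -0.1558]  nu=[0.0926]  x^+=[-0.5409, 0.4923]  P^+=[0.2141 0.0296; 0.0296 0.5672]
step 5: x^-=[-0.6639, 0.4828]  P^-=[0.6410 -0.0728; -0.0728 0.5965]  S=[0.9931]  K=[0.6557; -0.1574]  nu=[4.6015]  x^+=[2.3535, -0.2413]  P^+=[0.2140 0.0297; 0.0297 0.5719]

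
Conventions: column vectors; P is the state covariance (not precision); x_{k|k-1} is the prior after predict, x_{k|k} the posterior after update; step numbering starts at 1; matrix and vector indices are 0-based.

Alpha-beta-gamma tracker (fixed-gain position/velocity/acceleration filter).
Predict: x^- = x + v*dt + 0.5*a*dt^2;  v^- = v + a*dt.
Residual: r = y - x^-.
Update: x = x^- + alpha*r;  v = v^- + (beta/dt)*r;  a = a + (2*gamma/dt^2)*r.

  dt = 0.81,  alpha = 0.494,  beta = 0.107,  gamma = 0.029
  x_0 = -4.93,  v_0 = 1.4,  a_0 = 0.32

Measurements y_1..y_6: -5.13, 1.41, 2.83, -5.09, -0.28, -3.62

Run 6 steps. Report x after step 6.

x_post = -0.7010

step 1: x_pred=-3.6910  r=-1.4390  x^+=-4.4019  v^+=1.4691  a^+=0.1928
step 2: x_pred=-3.1487  r=4.5587  x^+=-0.8967  v^+=2.2275  a^+=0.5958
step 3: x_pred=1.1030  r=1.7270  x^+=1.9561  v^+=2.9382  a^+=0.7485
step 4: x_pred=4.5816  r=-9.6716  x^+=-0.1962  v^+=2.2668  a^+=-0.1065
step 5: x_pred=1.6050  r=-1.8850  x^+=0.6738  v^+=1.9315  a^+=-0.2732
step 6: x_pred=2.1487  r=-5.7687  x^+=-0.7010  v^+=0.9482  a^+=-0.7831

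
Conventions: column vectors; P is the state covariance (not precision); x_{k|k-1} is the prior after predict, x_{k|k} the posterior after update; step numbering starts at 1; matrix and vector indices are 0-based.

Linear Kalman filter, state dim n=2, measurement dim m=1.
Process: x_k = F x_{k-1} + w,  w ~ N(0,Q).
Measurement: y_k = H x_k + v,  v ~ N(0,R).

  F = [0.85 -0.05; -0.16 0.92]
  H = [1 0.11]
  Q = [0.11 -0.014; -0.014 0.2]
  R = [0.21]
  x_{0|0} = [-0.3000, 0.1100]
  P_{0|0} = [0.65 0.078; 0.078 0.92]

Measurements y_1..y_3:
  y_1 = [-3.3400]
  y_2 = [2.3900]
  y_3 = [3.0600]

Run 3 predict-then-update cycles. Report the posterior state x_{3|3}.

x_post = [1.5769, -0.5027]

step 1: x^-=[-0.2605, 0.1492]  P^-=[0.5753 -0.0831; -0.0831 0.9724]  S=[0.7788]  K=[0.7270; 0.0306]  nu=[-3.0959]  x^+=[-2.5112, 0.0543]  P^+=[0.1637 -0.1004; -0.1004 0.9716]
step 2: x^-=[-2.1372, 0.4518]  P^-=[0.2393 -0.1603; -0.1603 1.0562]  S=[0.4268]  K=[0.5193; -0.1034]  nu=[4.4775]  x^+=[0.1880, -0.0113]  P^+=[0.1242 -0.1374; -0.1374 1.0516]
step 3: x^-=[0.1603, -0.0404]  P^-=[0.2140 -0.1878; -0.1878 1.1337]  S=[0.3964]  K=[0.4878; -0.1592]  nu=[2.9041]  x^+=[1.5769, -0.5027]  P^+=[0.1197 -0.1570; -0.1570 1.1236]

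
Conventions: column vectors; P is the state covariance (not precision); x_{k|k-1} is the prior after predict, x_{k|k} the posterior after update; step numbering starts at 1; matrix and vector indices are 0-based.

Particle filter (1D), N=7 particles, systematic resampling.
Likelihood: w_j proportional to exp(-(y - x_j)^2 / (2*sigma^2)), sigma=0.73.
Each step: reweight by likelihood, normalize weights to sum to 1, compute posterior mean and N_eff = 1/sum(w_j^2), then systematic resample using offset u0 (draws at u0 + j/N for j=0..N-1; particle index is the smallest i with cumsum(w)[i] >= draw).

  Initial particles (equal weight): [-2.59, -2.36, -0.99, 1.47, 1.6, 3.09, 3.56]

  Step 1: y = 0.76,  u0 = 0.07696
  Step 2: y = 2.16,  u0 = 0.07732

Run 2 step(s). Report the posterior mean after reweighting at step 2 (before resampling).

post_mean = 1.5306

step 1: w=[0.0000, 0.0001, 0.0470, 0.5183, 0.4290, 0.0051, 0.0005]  mean=1.4191  Neff=2.1984  idx=[3, 3, 3, 3, 4, 4, 4]
step 2: w=[0.1334, 0.1334, 0.1334, 0.1334, 0.1554, 0.1554, 0.1554]  mean=1.5306  Neff=6.9597  idx=[0, 1, 2, 3, 4, 5, 6]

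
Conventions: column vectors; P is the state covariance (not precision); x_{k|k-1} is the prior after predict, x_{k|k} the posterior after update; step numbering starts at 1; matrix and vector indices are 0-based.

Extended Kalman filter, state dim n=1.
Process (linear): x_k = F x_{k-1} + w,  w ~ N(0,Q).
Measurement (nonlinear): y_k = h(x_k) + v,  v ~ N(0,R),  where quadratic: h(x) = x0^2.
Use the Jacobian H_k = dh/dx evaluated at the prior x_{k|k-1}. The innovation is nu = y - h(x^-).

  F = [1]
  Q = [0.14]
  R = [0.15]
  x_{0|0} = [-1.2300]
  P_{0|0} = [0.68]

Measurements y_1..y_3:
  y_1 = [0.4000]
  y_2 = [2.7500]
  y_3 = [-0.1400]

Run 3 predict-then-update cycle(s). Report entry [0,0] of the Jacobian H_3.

H_jac[0,0] = -3.5491

step 1: x^-=[-1.2300]  P^-=[0.8200]  H_jac=[-2.4600]  S=[5.1123]  K=[-0.3946]  nu=[-1.1129]  x^+=[-0.7909]  P^+=[0.0241]
step 2: x^-=[-0.7909]  P^-=[0.1641]  H_jac=[-1.5818]  S=[0.5605]  K=[-0.4630]  nu=[2.1245]  x^+=[-1.7745]  P^+=[0.0439]
step 3: x^-=[-1.7745]  P^-=[0.1839]  H_jac=[-3.5491]  S=[2.4665]  K=[-0.2646]  nu=[-3.2890]  x^+=[-0.9042]  P^+=[0.0112]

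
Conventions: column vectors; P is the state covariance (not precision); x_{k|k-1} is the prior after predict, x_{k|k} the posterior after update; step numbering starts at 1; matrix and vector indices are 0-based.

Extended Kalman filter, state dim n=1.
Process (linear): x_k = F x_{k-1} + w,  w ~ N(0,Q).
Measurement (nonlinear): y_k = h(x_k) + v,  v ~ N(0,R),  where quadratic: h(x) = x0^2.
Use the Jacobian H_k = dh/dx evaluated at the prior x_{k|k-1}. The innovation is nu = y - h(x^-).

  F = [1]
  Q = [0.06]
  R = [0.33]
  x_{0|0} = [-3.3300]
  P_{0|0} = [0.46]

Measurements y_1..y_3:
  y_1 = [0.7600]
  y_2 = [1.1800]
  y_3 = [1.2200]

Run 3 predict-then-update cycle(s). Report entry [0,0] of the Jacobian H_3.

step 1: x^-=[-3.3300]  P^-=[0.5200]  H_jac=[-6.6600]  S=[23.3949]  K=[-0.1480]  nu=[-10.3289]  x^+=[-1.8010]  P^+=[0.0073]
step 2: x^-=[-1.8010]  P^-=[0.0673]  H_jac=[-3.6020]  S=[1.2036]  K=[-0.2015]  nu=[-2.0636]  x^+=[-1.3852]  P^+=[0.0185]
step 3: x^-=[-1.3852]  P^-=[0.0785]  H_jac=[-2.7703]  S=[0.9322]  K=[-0.2332]  nu=[-0.6987]  x^+=[-1.2222]  P^+=[0.0278]

H_jac[0,0] = -2.7703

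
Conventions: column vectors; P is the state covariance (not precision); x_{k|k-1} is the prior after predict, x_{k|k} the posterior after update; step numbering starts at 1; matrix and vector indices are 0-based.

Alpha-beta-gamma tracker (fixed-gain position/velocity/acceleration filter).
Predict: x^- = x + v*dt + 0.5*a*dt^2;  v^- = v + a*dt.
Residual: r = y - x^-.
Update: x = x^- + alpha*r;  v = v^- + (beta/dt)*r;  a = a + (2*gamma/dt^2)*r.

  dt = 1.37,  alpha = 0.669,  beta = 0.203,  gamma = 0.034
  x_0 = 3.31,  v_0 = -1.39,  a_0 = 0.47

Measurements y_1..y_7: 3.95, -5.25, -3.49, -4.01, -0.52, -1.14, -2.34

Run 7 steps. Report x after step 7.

x_post = -1.2918

step 1: x_pred=1.8468  r=2.1032  x^+=3.2538  v^+=-0.4345  a^+=0.5462
step 2: x_pred=3.1712  r=-8.4212  x^+=-2.4626  v^+=-0.9340  a^+=0.2411
step 3: x_pred=-3.5159  r=0.0259  x^+=-3.4986  v^+=-0.5998  a^+=0.2420
step 4: x_pred=-4.0932  r=0.0832  x^+=-4.0375  v^+=-0.2559  a^+=0.2451
step 5: x_pred=-4.1582  r=3.6382  x^+=-1.7242  v^+=0.6189  a^+=0.3769
step 6: x_pred=-0.5227  r=-0.6173  x^+=-0.9357  v^+=1.0437  a^+=0.3545
step 7: x_pred=0.8269  r=-3.1669  x^+=-1.2918  v^+=1.0601  a^+=0.2398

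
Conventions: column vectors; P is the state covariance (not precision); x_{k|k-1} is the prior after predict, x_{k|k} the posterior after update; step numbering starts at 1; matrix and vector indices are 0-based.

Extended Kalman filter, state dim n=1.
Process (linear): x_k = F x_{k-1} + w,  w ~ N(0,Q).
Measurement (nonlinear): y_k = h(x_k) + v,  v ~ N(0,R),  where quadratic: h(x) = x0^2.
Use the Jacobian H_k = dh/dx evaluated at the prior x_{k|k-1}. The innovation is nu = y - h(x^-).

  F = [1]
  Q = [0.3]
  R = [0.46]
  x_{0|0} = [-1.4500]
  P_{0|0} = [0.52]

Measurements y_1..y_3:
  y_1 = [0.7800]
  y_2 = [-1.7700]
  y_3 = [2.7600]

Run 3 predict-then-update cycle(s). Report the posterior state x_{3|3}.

step 1: x^-=[-1.4500]  P^-=[0.8200]  H_jac=[-2.9000]  S=[7.3562]  K=[-0.3233]  nu=[-1.3225]  x^+=[-1.0225]  P^+=[0.0513]
step 2: x^-=[-1.0225]  P^-=[0.3513]  H_jac=[-2.0450]  S=[1.9290]  K=[-0.3724]  nu=[-2.8155]  x^+=[0.0260]  P^+=[0.0838]
step 3: x^-=[0.0260]  P^-=[0.3838]  H_jac=[0.0520]  S=[0.4610]  K=[0.0433]  nu=[2.7593]  x^+=[0.1453]  P^+=[0.3829]

x_post = [0.1453]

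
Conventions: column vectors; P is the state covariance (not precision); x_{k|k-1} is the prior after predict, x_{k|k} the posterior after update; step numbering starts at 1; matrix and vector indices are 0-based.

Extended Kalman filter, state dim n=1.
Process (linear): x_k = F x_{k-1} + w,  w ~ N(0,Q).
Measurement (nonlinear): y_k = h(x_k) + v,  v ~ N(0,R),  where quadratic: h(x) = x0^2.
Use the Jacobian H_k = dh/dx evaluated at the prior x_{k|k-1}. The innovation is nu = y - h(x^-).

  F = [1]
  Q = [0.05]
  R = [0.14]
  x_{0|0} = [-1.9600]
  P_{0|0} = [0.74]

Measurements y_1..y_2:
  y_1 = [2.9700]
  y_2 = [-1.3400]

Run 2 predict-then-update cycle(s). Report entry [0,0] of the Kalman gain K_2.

K[0,0] = -0.2403

step 1: x^-=[-1.9600]  P^-=[0.7900]  H_jac=[-3.9200]  S=[12.2795]  K=[-0.2522]  nu=[-0.8716]  x^+=[-1.7402]  P^+=[0.0090]
step 2: x^-=[-1.7402]  P^-=[0.0590]  H_jac=[-3.4804]  S=[0.8548]  K=[-0.2403]  nu=[-4.3683]  x^+=[-0.6907]  P^+=[0.0097]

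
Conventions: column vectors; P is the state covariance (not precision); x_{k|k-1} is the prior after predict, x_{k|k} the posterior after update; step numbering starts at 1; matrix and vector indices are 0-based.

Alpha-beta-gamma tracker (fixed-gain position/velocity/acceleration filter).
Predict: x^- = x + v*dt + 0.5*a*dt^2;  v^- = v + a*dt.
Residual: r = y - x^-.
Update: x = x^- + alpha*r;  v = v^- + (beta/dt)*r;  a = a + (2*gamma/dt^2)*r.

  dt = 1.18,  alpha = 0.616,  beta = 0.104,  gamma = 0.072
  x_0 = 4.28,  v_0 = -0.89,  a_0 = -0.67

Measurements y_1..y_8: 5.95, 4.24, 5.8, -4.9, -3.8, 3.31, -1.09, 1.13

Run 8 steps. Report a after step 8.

a_post = 1.2005

step 1: x_pred=2.7633  r=3.1867  x^+=4.7263  v^+=-1.3997  a^+=-0.3404
step 2: x_pred=2.8376  r=1.4024  x^+=3.7015  v^+=-1.6779  a^+=-0.1954
step 3: x_pred=1.5856  r=4.2144  x^+=4.1817  v^+=-1.5370  a^+=0.2404
step 4: x_pred=2.5354  r=-7.4354  x^+=-2.0448  v^+=-1.9086  a^+=-0.5285
step 5: x_pred=-4.6649  r=0.8649  x^+=-4.1321  v^+=-2.4560  a^+=-0.4391
step 6: x_pred=-7.3359  r=10.6459  x^+=-0.7780  v^+=-2.0358  a^+=0.6619
step 7: x_pred=-2.7195  r=1.6295  x^+=-1.7157  v^+=-1.1112  a^+=0.8304
step 8: x_pred=-2.4487  r=3.5787  x^+=-0.2442  v^+=0.1842  a^+=1.2005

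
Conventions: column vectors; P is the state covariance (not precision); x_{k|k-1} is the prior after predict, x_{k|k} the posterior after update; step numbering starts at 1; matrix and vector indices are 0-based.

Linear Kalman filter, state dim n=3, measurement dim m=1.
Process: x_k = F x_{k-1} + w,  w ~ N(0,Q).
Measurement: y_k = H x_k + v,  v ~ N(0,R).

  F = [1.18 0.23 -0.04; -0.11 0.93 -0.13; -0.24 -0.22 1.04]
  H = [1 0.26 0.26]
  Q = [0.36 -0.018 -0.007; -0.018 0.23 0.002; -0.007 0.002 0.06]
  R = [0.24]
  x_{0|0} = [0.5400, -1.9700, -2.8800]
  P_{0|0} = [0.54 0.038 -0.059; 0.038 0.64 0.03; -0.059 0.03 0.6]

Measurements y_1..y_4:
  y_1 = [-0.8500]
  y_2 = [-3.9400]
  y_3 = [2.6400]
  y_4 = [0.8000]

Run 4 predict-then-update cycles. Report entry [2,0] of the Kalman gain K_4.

step 1: x^-=[0.2993, -1.5171, -2.6914]  P^-=[1.1724 0.0994 -0.2948; 0.0994 0.7835 -0.1686; -0.2948 -0.1686 0.7908]  S=[1.3944]  K=[0.8043; 0.1860; -0.0954]  nu=[-0.0551]  x^+=[0.2550, -1.5273, -2.6861]  P^+=[0.2702 -0.1091 -0.1878; -0.1091 0.7353 -0.1439; -0.1878 -0.1439 0.7781]
step 2: x^-=[0.0570, -1.0993, -2.5188]  P^-=[0.7376 0.0289 -0.3867; 0.0289 0.9341 -0.3524; -0.3867 -0.3524 1.1008]  S=[0.8814]  K=[0.7312; 0.2043; -0.2180]  nu=[-3.0563]  x^+=[-2.1779, -1.7238, -1.8526]  P^+=[0.2663 -0.1028 -0.2462; -0.1028 0.8973 -0.3132; -0.2462 -0.3132 1.0589]
step 3: x^-=[-2.8923, -1.1228, -1.0248]  P^-=[0.7531 0.0923 -0.5217; 0.0923 1.1169 -0.5886; -0.5217 -0.5886 1.5194]  S=[0.8685]  K=[0.7386; 0.2645; -0.3220]  nu=[6.0907]  x^+=[1.6063, 0.4881, -2.9860]  P^+=[0.2793 -0.0773 -0.3151; -0.0773 1.0562 -0.5147; -0.3151 -0.5147 1.4294]
step 4: x^-=[2.1271, 0.6654, -3.5983]  P^-=[0.8043 0.1777 -0.6920; 0.1777 1.3023 -0.8709; -0.6920 -0.8709 2.0579]  S=[0.8862]  K=[0.7566; 0.3271; -0.4326]  nu=[-0.5646]  x^+=[1.6999, 0.4807, -3.3541]  P^+=[0.2969 -0.0416 -0.4019; -0.0416 1.2075 -0.7455; -0.4019 -0.7455 1.8920]

K[2,0] = -0.4326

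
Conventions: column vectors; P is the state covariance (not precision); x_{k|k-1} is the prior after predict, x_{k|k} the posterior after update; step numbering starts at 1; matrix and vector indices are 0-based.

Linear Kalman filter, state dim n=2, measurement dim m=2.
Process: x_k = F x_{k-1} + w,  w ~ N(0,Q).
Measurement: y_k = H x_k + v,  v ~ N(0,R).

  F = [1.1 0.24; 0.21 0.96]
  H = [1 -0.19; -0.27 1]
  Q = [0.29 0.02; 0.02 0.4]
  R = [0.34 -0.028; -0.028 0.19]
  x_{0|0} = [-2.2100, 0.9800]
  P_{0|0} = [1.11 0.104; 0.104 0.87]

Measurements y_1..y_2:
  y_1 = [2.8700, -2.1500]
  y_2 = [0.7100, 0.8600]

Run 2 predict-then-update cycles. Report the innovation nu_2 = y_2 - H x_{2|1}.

step 1: x^-=[-2.1958, 0.4767]  P^-=[1.7381 0.5919; 0.5919 1.2927]  S=[1.8999 -0.1206; -0.1206 1.2897]  K=[0.8669 0.1761; 0.2395 0.9008]  nu=[5.1564, -3.2196]  x^+=[1.7069, -1.1885]  P^+=[0.3073 0.0922; 0.0922 0.1893]
step 2: x^-=[1.5924, -0.7825]  P^-=[0.7214 0.2366; 0.2366 0.6252]  S=[0.9941 -0.0928; -0.0928 0.7400]  K=[0.6939 0.1435; 0.1916 0.7825]  nu=[-1.0310, 2.0725]  x^+=[1.1744, 0.6417]  P^+=[0.2460 0.0743; 0.0743 0.1634]

innov = [-1.0310, 2.0725]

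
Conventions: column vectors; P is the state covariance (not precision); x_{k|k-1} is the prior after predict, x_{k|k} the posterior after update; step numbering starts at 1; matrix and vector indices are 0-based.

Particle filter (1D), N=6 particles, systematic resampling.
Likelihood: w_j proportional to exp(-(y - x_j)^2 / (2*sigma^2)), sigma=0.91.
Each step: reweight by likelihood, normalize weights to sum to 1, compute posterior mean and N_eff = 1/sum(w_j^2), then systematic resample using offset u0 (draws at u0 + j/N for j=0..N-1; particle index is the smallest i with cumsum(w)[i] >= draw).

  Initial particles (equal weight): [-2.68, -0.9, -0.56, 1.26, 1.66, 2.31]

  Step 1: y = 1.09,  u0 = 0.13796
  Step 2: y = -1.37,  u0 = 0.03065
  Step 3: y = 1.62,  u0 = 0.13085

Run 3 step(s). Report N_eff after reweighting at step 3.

N_eff = 5.9948

step 1: w=[0.0001, 0.0367, 0.0774, 0.3936, 0.3292, 0.1631]  mean=1.3425  Neff=3.3645  idx=[3, 3, 3, 4, 4, 5]
step 2: w=[0.2834, 0.2834, 0.2834, 0.0722, 0.0722, 0.0052]  mean=1.3232  Neff=3.9764  idx=[0, 0, 1, 1, 2, 3]
step 3: w=[0.1645, 0.1645, 0.1645, 0.1645, 0.1645, 0.1777]  mean=1.3311  Neff=5.9948  idx=[0, 1, 2, 3, 4, 5]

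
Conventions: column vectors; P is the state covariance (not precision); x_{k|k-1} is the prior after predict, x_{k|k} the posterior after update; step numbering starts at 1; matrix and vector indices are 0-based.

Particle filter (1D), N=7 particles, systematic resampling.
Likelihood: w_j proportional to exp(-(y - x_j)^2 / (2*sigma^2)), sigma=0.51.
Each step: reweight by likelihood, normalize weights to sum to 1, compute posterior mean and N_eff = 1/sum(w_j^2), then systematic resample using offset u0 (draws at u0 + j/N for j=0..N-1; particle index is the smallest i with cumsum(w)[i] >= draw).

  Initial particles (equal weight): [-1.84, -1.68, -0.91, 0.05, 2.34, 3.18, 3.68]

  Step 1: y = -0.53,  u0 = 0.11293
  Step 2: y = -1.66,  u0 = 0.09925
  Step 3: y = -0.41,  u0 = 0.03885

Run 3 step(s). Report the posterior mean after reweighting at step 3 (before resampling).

post_mean = -0.9100

step 1: w=[0.0264, 0.0563, 0.5423, 0.3749, 0.0000, 0.0000, 0.0000]  mean=-0.6180  Neff=2.2803  idx=[2, 2, 2, 2, 3, 3, 3]
step 2: w=[0.2480, 0.2480, 0.2480, 0.2480, 0.0026, 0.0026, 0.0026]  mean=-0.9024  Neff=4.0640  idx=[0, 0, 1, 2, 2, 3, 3]
step 3: w=[0.1429, 0.1429, 0.1429, 0.1429, 0.1429, 0.1429, 0.1429]  mean=-0.9100  Neff=7.0000  idx=[0, 1, 2, 3, 4, 5, 6]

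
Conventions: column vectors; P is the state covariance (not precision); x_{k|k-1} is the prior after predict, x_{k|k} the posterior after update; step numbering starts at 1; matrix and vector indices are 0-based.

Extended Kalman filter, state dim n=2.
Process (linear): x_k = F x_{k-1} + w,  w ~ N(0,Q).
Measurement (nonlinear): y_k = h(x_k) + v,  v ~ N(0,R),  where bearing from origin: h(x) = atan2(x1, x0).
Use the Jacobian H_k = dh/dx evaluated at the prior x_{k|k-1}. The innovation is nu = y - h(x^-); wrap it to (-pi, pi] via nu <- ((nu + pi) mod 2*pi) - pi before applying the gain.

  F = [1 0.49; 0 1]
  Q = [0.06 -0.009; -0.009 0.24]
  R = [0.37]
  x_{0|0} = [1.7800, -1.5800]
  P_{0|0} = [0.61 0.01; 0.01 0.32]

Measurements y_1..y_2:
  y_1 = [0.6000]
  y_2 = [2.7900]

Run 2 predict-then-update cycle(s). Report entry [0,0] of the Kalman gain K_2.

K[0,0] = 0.4826

step 1: x^-=[1.0058, -1.5800]  P^-=[0.7566 0.1578; 0.1578 0.5600]  H_jac=[0.4504 0.2867]  S=[0.6103]  K=[0.6325; 0.3796]  nu=[1.6039]  x^+=[2.0203, -0.9712]  P^+=[0.5125 0.0113; 0.0113 0.4721]
step 2: x^-=[1.5444, -0.9712]  P^-=[0.6969 0.2336; 0.2336 0.7121]  H_jac=[0.2918 0.4640]  S=[0.6459]  K=[0.4826; 0.6171]  nu=[-2.9318]  x^+=[0.1295, -2.7804]  P^+=[0.5464 0.0412; 0.0412 0.4661]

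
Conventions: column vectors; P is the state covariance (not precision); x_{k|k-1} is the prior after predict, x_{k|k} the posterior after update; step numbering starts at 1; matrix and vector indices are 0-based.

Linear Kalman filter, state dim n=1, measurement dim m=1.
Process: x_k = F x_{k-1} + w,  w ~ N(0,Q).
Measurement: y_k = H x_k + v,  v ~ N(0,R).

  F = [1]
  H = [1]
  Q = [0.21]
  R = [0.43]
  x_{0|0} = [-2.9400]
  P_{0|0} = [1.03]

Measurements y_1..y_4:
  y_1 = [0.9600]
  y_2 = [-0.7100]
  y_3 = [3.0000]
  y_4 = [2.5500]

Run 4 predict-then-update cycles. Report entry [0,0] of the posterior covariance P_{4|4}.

P_post[0,0] = 0.2148

step 1: x^-=[-2.9400]  P^-=[1.2400]  S=[1.6700]  K=[0.7425]  nu=[3.9000]  x^+=[-0.0442]  P^+=[0.3193]
step 2: x^-=[-0.0442]  P^-=[0.5293]  S=[0.9593]  K=[0.5517]  nu=[-0.6658]  x^+=[-0.4115]  P^+=[0.2373]
step 3: x^-=[-0.4115]  P^-=[0.4473]  S=[0.8773]  K=[0.5098]  nu=[3.4115]  x^+=[1.3278]  P^+=[0.2192]
step 4: x^-=[1.3278]  P^-=[0.4292]  S=[0.8592]  K=[0.4996]  nu=[1.2222]  x^+=[1.9383]  P^+=[0.2148]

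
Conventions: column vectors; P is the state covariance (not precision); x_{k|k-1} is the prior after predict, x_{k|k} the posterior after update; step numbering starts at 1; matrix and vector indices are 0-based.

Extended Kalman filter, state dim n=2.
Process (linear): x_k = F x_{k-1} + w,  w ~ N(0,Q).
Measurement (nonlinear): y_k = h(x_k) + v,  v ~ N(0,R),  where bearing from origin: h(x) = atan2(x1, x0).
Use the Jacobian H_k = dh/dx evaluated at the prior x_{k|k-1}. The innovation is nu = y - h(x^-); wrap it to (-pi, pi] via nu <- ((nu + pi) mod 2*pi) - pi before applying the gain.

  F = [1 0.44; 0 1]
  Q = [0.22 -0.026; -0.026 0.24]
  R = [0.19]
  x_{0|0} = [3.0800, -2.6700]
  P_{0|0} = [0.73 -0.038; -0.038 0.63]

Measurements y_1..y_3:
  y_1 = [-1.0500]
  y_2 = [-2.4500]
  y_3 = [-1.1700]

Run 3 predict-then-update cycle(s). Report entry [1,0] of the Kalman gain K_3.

step 1: x^-=[1.9052, -2.6700]  P^-=[1.0385 0.2132; 0.2132 0.8700]  H_jac=[0.2482 0.1771]  S=[0.3000]  K=[0.9850; 0.6900]  nu=[-0.0990]  x^+=[1.8077, -2.7383]  P^+=[0.7475 0.0093; 0.0093 0.7272]
step 2: x^-=[0.6029, -2.7383]  P^-=[1.1165 0.3033; 0.3033 0.9672]  H_jac=[0.3483 0.0767]  S=[0.3473]  K=[1.1865; 0.5177]  nu=[-1.0959]  x^+=[-0.6975, -3.3056]  P^+=[0.6274 0.0899; 0.0899 0.8741]
step 3: x^-=[-2.1519, -3.3056]  P^-=[1.0958 0.4486; 0.4486 1.1141]  H_jac=[0.2125 -0.1383]  S=[0.2344]  K=[0.7286; -0.2508]  nu=[0.9779]  x^+=[-1.4395, -3.5509]  P^+=[0.9714 0.4914; 0.4914 1.0994]

K[1,0] = -0.2508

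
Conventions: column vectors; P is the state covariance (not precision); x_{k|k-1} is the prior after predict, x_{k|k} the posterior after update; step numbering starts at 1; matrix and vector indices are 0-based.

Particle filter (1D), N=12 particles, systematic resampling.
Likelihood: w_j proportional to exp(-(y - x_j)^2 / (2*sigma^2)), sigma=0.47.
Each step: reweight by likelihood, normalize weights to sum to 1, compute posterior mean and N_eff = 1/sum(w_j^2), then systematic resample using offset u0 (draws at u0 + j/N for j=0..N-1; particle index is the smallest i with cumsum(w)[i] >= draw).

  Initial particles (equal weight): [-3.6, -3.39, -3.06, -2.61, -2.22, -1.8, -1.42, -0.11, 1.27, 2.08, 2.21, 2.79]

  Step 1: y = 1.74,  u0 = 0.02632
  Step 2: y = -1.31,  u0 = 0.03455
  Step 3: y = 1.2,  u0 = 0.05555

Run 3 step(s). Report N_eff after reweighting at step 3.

step 1: w=[0.0000, 0.0000, 0.0000, 0.0000, 0.0000, 0.0000, 0.0000, 0.0002, 0.2936, 0.3726, 0.2936, 0.0399]  mean=1.9082  Neff=3.1962  idx=[8, 8, 8, 8, 9, 9, 9, 9, 10, 10, 10, 10]
step 2: w=[0.2500, 0.2500, 0.2500, 0.2500, 0.0000, 0.0000, 0.0000, 0.0000, 0.0000, 0.0000, 0.0000, 0.0000]  mean=1.2700  Neff=4.0002  idx=[0, 0, 0, 1, 1, 1, 2, 2, 2, 3, 3, 3]
step 3: w=[0.0833, 0.0833, 0.0833, 0.0833, 0.0833, 0.0833, 0.0833, 0.0833, 0.0833, 0.0833, 0.0833, 0.0833]  mean=1.2700  Neff=12.0000  idx=[0, 1, 2, 3, 4, 5, 6, 7, 8, 9, 10, 11]

N_eff = 12.0000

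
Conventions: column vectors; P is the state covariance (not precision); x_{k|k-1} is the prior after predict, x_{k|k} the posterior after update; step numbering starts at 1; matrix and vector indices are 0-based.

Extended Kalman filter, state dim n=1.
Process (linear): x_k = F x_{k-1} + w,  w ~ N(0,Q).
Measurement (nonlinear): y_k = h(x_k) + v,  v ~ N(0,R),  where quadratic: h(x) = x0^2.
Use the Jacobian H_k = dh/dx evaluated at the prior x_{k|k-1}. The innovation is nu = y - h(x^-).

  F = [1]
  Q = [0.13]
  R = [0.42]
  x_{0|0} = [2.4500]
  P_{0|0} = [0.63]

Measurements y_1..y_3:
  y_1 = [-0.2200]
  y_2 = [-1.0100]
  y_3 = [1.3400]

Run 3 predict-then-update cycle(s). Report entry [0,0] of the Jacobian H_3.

H_jac[0,0] = 1.0441

step 1: x^-=[2.4500]  P^-=[0.7600]  H_jac=[4.9000]  S=[18.6676]  K=[0.1995]  nu=[-6.2225]  x^+=[1.2087]  P^+=[0.0171]
step 2: x^-=[1.2087]  P^-=[0.1471]  H_jac=[2.4173]  S=[1.2796]  K=[0.2779]  nu=[-2.4709]  x^+=[0.5220]  P^+=[0.0483]
step 3: x^-=[0.5220]  P^-=[0.1783]  H_jac=[1.0441]  S=[0.6143]  K=[0.3030]  nu=[1.0675]  x^+=[0.8455]  P^+=[0.1219]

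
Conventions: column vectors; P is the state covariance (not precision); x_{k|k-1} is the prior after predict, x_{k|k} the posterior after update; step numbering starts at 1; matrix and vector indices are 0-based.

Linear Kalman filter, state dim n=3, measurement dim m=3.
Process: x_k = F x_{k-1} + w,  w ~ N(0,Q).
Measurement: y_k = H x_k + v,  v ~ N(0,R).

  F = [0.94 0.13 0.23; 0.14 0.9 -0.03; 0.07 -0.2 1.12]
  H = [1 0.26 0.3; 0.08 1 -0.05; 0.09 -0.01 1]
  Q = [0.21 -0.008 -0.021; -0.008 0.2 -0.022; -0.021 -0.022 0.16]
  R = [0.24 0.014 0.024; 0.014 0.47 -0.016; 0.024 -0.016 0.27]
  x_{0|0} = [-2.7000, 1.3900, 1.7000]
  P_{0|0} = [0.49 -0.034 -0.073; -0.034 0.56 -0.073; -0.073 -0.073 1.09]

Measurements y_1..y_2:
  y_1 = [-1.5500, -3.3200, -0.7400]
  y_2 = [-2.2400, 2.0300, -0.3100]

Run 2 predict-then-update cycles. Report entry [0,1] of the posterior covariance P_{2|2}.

step 1: x^-=[-1.9663, 0.8220, 1.4370]  P^-=[0.6658 0.0700 0.1982; 0.0700 0.6602 -0.2411; 0.1982 -0.2411 1.5743]  S=[1.2099 0.2124 0.6971; 0.2124 1.1721 -0.3166; 0.6971 -0.3166 1.8901]  K=[0.7039 -0.0672 -0.1346; 0.0828 0.5452 -0.0669; 0.0358 -0.0435 0.8231]  nu=[-0.2285, -3.9128, -1.9918]  x^+=[-1.5960, -1.1969, -0.0404]  P^+=[0.1848 -0.0361 -0.0354; -0.0361 0.2604 -0.0190; -0.0354 -0.0190 0.2268]
step 2: x^-=[-1.6652, -1.2995, 0.0824]  P^-=[0.3644 0.0100 0.0096; 0.0100 0.4070 -0.1006; 0.0096 -0.1006 0.4598]  S=[0.6685 0.1232 0.1778; 0.1232 0.8921 -0.1395; 0.1778 -0.1395 0.7365]  K=[0.5881 -0.0526 -0.0945; 0.0661 0.4422 -0.0731; 0.0273 -0.0459 0.6115]  nu=[-0.2617, 3.4668, -0.2556]  x^+=[-1.9773, 0.2350, -0.2400]  P^+=[0.1529 -0.0284 -0.0246; -0.0284 0.2112 -0.0206; -0.0246 -0.0206 0.1685]

P_post[0,1] = -0.0284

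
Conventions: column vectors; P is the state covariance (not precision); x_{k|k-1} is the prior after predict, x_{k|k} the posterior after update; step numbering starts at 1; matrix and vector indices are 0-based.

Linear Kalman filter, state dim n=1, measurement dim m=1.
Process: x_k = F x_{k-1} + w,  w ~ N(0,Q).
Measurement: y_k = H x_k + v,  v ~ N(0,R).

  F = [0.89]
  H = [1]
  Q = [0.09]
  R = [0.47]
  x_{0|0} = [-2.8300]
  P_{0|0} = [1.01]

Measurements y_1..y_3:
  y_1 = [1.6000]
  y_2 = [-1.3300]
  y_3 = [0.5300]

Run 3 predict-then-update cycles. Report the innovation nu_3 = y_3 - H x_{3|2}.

step 1: x^-=[-2.5187]  P^-=[0.8900]  S=[1.3600]  K=[0.6544]  nu=[4.1187]  x^+=[0.1766]  P^+=[0.3076]
step 2: x^-=[0.1572]  P^-=[0.3336]  S=[0.8036]  K=[0.4152]  nu=[-1.4872]  x^+=[-0.4602]  P^+=[0.1951]
step 3: x^-=[-0.4096]  P^-=[0.2446]  S=[0.7146]  K=[0.3422]  nu=[0.9396]  x^+=[-0.0880]  P^+=[0.1609]

innov = [0.9396]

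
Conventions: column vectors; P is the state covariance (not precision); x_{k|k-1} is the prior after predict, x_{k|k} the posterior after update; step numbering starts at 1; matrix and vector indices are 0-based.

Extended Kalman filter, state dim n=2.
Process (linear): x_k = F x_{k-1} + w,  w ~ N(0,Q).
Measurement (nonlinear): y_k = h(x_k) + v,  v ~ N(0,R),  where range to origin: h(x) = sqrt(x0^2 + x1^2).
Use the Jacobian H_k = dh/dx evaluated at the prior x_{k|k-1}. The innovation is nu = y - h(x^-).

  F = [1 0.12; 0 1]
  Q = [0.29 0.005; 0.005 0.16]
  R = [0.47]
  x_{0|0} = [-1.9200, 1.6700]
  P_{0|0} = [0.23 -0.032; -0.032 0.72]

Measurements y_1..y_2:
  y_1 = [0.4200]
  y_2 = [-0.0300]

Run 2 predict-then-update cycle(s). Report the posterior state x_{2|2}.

x_post = [-0.3944, 0.4754]

step 1: x^-=[-1.7196, 1.6700]  P^-=[0.5227 0.0594; 0.0594 0.8800]  H_jac=[-0.7174 0.6967]  S=[1.1067]  K=[-0.3014; 0.5155]  nu=[-1.9771]  x^+=[-1.1237, 0.6509]  P^+=[0.4221 0.2313; 0.2313 0.5860]
step 2: x^-=[-1.0456, 0.6509]  P^-=[0.7761 0.3067; 0.3067 0.7460]  H_jac=[-0.8489 0.5285]  S=[0.9625]  K=[-0.5161; 0.1391]  nu=[-1.2616]  x^+=[-0.3944, 0.4754]  P^+=[0.5197 0.3758; 0.3758 0.7273]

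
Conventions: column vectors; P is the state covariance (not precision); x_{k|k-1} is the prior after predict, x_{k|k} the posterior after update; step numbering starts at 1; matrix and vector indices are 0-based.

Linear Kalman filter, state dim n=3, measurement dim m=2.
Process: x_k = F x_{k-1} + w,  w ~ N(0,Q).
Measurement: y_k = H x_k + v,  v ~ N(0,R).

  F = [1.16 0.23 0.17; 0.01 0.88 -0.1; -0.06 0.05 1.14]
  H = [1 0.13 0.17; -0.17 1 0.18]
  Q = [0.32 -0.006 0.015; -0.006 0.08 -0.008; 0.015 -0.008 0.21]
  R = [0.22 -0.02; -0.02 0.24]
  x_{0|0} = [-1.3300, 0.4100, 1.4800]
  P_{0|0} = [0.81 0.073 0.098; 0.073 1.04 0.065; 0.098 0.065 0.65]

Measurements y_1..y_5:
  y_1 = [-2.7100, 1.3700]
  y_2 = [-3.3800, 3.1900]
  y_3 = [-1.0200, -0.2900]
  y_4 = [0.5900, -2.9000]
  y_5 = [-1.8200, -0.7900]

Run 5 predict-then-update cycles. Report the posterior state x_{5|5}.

x_post = [-1.7321, -2.0798, 4.7896]

step 1: x^-=[-1.1969, 0.1995, 1.7875]  P^-=[1.5664 0.2746 0.2460; 0.2746 0.8816 0.0259; 0.2460 0.0259 1.0538]  S=[1.9879 0.1712; 0.1712 1.1020]  K=[0.8340 -0.0819; 0.1341 0.7411; 0.2047 0.1259]  nu=[-1.8429, 0.6453]  x^+=[-2.7868, 0.4305, 1.4915]  P^+=[0.1997 0.0151 -0.0972; 0.0151 0.2066 -0.1603; -0.0972 -0.1603 0.9442]
step 2: x^-=[-2.8801, 0.2018, 1.8891]  P^-=[0.5841 0.0283 0.0162; 0.0283 0.2781 -0.2692; 0.0162 -0.2692 1.4333]  S=[0.8512 -0.0612; -0.0612 0.4739]  K=[0.6898 -0.0545; 0.0566 0.4818; 0.2645 0.0047]  nu=[-0.8473, 2.1586]  x^+=[-3.5823, 1.1938, 1.6750]  P^+=[0.1730 0.0277 -0.1397; 0.0277 0.1687 -0.2752; -0.1397 -0.2752 1.3738]
step 3: x^-=[-3.5961, 0.8472, 2.1841]  P^-=[0.5396 0.0162 0.0146; 0.0162 0.2736 -0.4359; 0.0146 -0.4359 1.9840]  S=[0.8115 -0.0817; -0.0817 0.4302]  K=[0.6663 -0.0429; 0.0179 0.4507; 0.3515 -0.1221]  nu=[2.0947, -2.1417]  x^+=[-2.1086, -0.0805, 3.1819]  P^+=[0.1739 0.0393 -0.1856; 0.0393 0.1873 -0.4046; -0.1856 -0.4046 1.8703]
step 4: x^-=[-1.9235, -0.4102, 3.7499]  P^-=[0.5341 0.0124 0.0162; 0.0124 0.3160 -0.6222; 0.0162 -0.6222 2.6208]  S=[0.8164 -0.0953; -0.0953 0.4272]  K=[0.6560 -0.0304; -0.0091 0.4707; 0.4360 -0.2614]  nu=[1.9294, -3.4918]  x^+=[-0.5517, -2.0713, 5.5038]  P^+=[0.1786 0.0528 -0.2383; 0.0528 0.2205 -0.5466; -0.2383 -0.5466 2.4147]
step 5: x^-=[-0.1807, -2.3786, 6.2039]  P^-=[0.5332 0.0117 0.0148; 0.0117 0.3725 -0.8262; 0.0148 -0.8262 3.3193]  S=[0.8270 -0.1067; -0.1067 0.4332]  K=[0.6475 -0.0165; -0.0320 0.5042; 0.5179 -0.4063]  nu=[-2.3847, 0.4412]  x^+=[-1.7321, -2.0798, 4.7896]  P^+=[0.1841 0.0674 -0.2944; 0.0674 0.2581 -0.6945; -0.2944 -0.6945 2.9811]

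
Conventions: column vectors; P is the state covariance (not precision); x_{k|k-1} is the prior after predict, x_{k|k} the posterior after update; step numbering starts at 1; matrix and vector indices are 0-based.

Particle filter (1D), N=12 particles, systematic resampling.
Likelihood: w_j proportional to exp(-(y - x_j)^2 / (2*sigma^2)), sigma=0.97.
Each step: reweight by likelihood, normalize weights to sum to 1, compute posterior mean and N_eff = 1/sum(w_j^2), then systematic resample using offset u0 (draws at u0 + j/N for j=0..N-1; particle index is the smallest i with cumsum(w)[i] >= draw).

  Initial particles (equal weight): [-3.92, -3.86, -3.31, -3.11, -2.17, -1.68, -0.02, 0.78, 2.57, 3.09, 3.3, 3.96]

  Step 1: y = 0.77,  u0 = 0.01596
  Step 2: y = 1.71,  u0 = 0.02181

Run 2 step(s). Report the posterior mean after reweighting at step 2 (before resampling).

step 1: w=[0.0000, 0.0000, 0.0001, 0.0002, 0.0050, 0.0202, 0.3513, 0.4894, 0.0875, 0.0280, 0.0163, 0.0022]  mean=0.7032  Neff=2.6880  idx=[5, 6, 6, 6, 6, 7, 7, 7, 7, 7, 7, 8]
step 2: w=[0.0004, 0.0386, 0.0386, 0.0386, 0.0386, 0.1196, 0.1196, 0.1196, 0.1196, 0.1196, 0.1196, 0.1278]  mean=0.8842  Neff=9.2533  idx=[1, 3, 5, 5, 6, 7, 8, 8, 9, 10, 10, 11]

post_mean = 0.8842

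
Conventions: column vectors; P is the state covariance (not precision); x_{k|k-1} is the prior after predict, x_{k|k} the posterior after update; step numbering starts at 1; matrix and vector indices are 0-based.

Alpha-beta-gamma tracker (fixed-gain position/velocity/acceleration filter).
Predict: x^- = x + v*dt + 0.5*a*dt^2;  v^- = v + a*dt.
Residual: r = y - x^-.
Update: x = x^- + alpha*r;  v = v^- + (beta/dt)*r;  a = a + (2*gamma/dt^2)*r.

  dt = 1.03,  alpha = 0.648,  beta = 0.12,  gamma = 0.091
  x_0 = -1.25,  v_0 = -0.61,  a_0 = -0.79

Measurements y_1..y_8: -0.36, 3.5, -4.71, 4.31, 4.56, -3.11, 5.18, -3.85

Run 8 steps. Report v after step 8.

v_post = 1.7686

step 1: x_pred=-2.2974  r=1.9374  x^+=-1.0419  v^+=-1.1980  a^+=-0.4576
step 2: x_pred=-2.5186  r=6.0186  x^+=1.3814  v^+=-0.9682  a^+=0.5749
step 3: x_pred=0.6892  r=-5.3992  x^+=-2.8095  v^+=-1.0051  a^+=-0.3514
step 4: x_pred=-4.0311  r=8.3411  x^+=1.3739  v^+=-0.3952  a^+=1.0796
step 5: x_pred=1.5395  r=3.0205  x^+=3.4968  v^+=1.0686  a^+=1.5977
step 6: x_pred=5.4450  r=-8.5550  x^+=-0.0986  v^+=1.7176  a^+=0.1301
step 7: x_pred=1.7395  r=3.4405  x^+=3.9689  v^+=2.2524  a^+=0.7203
step 8: x_pred=6.6711  r=-10.5211  x^+=-0.1466  v^+=1.7686  a^+=-1.0846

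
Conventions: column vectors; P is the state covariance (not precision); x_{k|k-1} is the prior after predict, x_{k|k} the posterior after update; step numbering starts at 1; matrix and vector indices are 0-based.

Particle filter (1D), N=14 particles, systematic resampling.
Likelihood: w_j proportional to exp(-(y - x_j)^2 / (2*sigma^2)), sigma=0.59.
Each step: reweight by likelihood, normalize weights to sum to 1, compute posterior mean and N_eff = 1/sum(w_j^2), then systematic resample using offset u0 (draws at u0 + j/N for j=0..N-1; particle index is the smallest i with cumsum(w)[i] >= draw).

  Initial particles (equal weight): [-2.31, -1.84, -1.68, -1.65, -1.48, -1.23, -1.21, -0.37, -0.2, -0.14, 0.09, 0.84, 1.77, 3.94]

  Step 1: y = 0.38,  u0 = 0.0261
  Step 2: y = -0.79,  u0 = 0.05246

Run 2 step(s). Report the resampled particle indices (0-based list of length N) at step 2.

step 1: w=[0.0000, 0.0002, 0.0006, 0.0008, 0.0020, 0.0069, 0.0076, 0.1277, 0.1767, 0.1943, 0.2539, 0.2114, 0.0179, 0.0000]  mean=0.0988  Neff=5.1320  idx=[7, 7, 8, 8, 8, 9, 9, 10, 10, 10, 10, 11, 11, 11]
step 2: w=[0.1328, 0.1328, 0.1038, 0.1038, 0.1038, 0.0933, 0.0933, 0.0563, 0.0563, 0.0563, 0.0563, 0.0038, 0.0038, 0.0038]  mean=-0.1569  Neff=10.2331  idx=[0, 0, 1, 2, 2, 3, 4, 4, 5, 6, 7, 8, 9, 10]

resampled_idx = [0, 0, 1, 2, 2, 3, 4, 4, 5, 6, 7, 8, 9, 10]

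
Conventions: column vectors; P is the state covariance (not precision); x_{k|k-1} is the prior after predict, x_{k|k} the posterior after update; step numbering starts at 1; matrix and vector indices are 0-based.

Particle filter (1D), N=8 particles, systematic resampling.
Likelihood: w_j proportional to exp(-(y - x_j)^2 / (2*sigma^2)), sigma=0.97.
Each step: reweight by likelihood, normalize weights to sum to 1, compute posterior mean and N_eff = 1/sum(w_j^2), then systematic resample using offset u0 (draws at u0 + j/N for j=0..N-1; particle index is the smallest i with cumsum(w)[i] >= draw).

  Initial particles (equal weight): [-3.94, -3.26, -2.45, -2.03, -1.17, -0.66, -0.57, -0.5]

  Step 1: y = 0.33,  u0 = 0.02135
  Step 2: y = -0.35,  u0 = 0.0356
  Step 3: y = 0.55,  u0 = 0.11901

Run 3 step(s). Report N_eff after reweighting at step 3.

step 1: w=[0.0000, 0.0005, 0.0071, 0.0224, 0.1310, 0.2572, 0.2815, 0.3002]  mean=-0.6982  Neff=3.9484  idx=[3, 4, 5, 5, 6, 6, 7, 7]
step 2: w=[0.0331, 0.1037, 0.1408, 0.1408, 0.1444, 0.1444, 0.1464, 0.1464]  mean=-0.6853  Neff=7.3487  idx=[1, 2, 3, 3, 4, 5, 6, 7]
step 3: w=[0.0557, 0.1233, 0.1233, 0.1233, 0.1378, 0.1378, 0.1494, 0.1494]  mean=-0.6158  Neff=7.6146  idx=[1, 2, 3, 4, 5, 6, 7, 7]

N_eff = 7.6146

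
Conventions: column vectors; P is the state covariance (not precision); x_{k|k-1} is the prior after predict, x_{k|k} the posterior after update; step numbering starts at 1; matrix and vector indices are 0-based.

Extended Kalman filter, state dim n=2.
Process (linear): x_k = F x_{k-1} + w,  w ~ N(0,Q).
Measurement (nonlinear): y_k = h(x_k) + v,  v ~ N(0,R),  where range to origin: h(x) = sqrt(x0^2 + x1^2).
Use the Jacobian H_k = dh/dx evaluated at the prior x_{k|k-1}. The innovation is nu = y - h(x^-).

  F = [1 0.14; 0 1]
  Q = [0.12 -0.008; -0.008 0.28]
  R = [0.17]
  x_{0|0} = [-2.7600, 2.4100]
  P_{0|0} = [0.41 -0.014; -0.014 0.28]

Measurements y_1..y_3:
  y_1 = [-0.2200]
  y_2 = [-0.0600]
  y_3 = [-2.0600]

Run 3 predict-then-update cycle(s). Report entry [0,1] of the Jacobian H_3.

step 1: x^-=[-2.4226, 2.4100]  P^-=[0.5316 0.0172; 0.0172 0.5600]  H_jac=[-0.7089 0.7053]  S=[0.6985]  K=[-0.5221; 0.5480]  nu=[-3.6372]  x^+=[-0.5235, 0.4170]  P^+=[0.3411 0.2171; 0.2171 0.3503]
step 2: x^-=[-0.4651, 0.4170]  P^-=[0.5288 0.2581; 0.2581 0.6303]  H_jac=[-0.7446 0.6676]  S=[0.4874]  K=[-0.4542; 0.4689]  nu=[-0.6847]  x^+=[-0.1541, 0.0959]  P^+=[0.4282 0.3619; 0.3619 0.5231]
step 3: x^-=[-0.1407, 0.0959]  P^-=[0.6598 0.4271; 0.4271 0.8031]  H_jac=[-0.8262 0.5634]  S=[0.4776]  K=[-0.6374; 0.2085]  nu=[-2.2303]  x^+=[1.2809, -0.3690]  P^+=[0.4657 0.4906; 0.4906 0.7823]

H_jac[0,1] = 0.5634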